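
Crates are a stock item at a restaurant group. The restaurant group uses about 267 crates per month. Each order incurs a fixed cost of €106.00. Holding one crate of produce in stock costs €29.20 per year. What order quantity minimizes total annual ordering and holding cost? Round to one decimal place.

Q* ≈ 152.5 crates

Annual demand D = 267 × 12 = 3,204.
EOQ = √(2DS / H) = √(2 × 3,204 × 106 / 29.2).
= √(679,248 / 29.2) = √23,261.9178 ≈ 152.519.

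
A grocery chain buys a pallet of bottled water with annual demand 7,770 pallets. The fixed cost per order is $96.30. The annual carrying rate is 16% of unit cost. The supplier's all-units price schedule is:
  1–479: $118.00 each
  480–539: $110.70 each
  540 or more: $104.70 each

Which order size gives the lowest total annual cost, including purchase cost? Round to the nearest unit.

Holding cost per unit per year at price C is H = 0.16·C.
For each price level, check whether its EOQ is feasible; otherwise the best quantity at that price is the breakpoint.
EOQ at $118.00 = 281.5 (feasible in tier 1): TC = 7,770×$118.00 + (7,770/281.5)×96.3 + (281.5/2)×0.16×$118.00 = $922,175.45.
EOQ at $110.70 = 290.7 < 480, so use break Q=480: TC = 7,770×$110.70 + (7,770/480.0)×96.3 + (480.0/2)×0.16×$110.70 = $865,948.74.
EOQ at $104.70 = 298.9 < 540, so use break Q=540: TC = 7,770×$104.70 + (7,770/540.0)×96.3 + (540.0/2)×0.16×$104.70 = $819,427.69.
Lowest total cost is $819,427.69 at Q = 540.0.

Q* ≈ 540 pallets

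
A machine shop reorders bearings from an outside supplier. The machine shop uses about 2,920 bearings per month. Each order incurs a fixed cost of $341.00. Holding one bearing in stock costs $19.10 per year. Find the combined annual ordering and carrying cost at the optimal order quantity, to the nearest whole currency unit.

TC* ≈ $21,364

Annual demand D = 2,920 × 12 = 35,040.
EOQ = √(2DS/H) = √(2 × 35,040 × 341 / 19.1) ≈ 1118.56.
At the optimum the two cost components are equal, so total cost = 2·(Q*/2)H = Q*·H.
Minimum total = √(2DSH) = √(2 × 35,040 × 341 × 19.1) ≈ 21364.411.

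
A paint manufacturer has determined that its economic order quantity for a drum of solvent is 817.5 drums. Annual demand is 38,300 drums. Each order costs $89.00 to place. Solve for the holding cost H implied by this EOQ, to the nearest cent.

H ≈ $10.20

Invert the EOQ relation Q*² = 2DS/H.
From Q* = √(2DS/H): H = 2DS / Q*² = 2 × 38,300 × 89 / 817.5² = 10.2010.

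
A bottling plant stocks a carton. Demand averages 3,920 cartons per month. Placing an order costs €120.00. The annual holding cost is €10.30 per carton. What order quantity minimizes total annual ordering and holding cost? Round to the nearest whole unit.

Annual demand D = 3,920 × 12 = 47,040.
EOQ = √(2DS / H) = √(2 × 47,040 × 120 / 10.3).
= √(11,289,600 / 10.3) = √1,096,077.6699 ≈ 1046.937.

Q* ≈ 1,047 cartons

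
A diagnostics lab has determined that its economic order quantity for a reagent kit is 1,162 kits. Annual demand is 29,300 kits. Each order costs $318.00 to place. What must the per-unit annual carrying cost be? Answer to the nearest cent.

The basic EOQ model gives Q* = √(2DS/H); rearrange for the unknown.
From Q* = √(2DS/H): H = 2DS / Q*² = 2 × 29,300 × 318 / 1,162² = 13.8011.

H ≈ $13.80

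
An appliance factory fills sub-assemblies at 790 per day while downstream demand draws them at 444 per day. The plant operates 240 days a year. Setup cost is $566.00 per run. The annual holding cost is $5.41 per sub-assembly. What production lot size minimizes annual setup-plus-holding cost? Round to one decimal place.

Annual demand D = 444 × 240 = 106,560.
Production build-up factor (1 − d/p) = 1 − 444/790 = 0.4380.
Q* = √(2DS / (H(1 − d/p))) = √(2 × 106,560 × 566 / (5.41 × 0.4380)).
= √(120,625,920 / 2.3694) ≈ 7135.053.

Q* ≈ 7,135.1 sub-assemblies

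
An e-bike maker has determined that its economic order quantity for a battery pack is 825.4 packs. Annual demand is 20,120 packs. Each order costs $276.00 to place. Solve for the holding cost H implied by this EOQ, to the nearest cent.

Squaring Q* = √(2DS/H) gives Q*² = 2DS/H.
From Q* = √(2DS/H): H = 2DS / Q*² = 2 × 20,120 × 276 / 825.4² = 16.3019.

H ≈ $16.30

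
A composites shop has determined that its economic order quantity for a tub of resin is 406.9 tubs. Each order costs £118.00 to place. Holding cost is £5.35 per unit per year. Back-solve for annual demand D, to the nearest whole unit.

D ≈ 3,753 tubs per year

The basic EOQ model gives Q* = √(2DS/H); rearrange for the unknown.
From Q* = √(2DS/H): D = Q*²H / (2S) = 406.9² × 5.35 / (2 × 118) = 3753.334.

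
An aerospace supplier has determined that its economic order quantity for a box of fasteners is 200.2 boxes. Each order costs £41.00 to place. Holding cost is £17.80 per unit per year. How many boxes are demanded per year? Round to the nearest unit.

D ≈ 8,700 boxes per year

Squaring Q* = √(2DS/H) gives Q*² = 2DS/H.
From Q* = √(2DS/H): D = Q*²H / (2S) = 200.2² × 17.8 / (2 × 41) = 8700.301.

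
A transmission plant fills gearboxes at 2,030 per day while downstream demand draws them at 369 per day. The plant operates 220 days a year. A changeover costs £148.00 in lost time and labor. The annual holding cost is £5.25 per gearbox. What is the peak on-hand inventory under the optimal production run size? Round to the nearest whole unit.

Annual demand D = 369 × 220 = 81,180.
Production build-up factor (1 − d/p) = 1 − 369/2,030 = 0.8182.
Q* = √(2DS / (H(1 − d/p))) = √(2 × 81,180 × 148 / (5.25 × 0.8182)).
= √(24,029,280 / 4.2957) ≈ 2365.124.
Maximum inventory = Q*(1 − d/p) = 2365.124 × 0.8182 ≈ 1935.207.

I_max ≈ 1,935 gearboxes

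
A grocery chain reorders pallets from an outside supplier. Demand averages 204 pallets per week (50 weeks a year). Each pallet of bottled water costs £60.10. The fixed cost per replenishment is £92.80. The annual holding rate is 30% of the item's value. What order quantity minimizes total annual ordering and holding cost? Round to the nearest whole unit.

Annual demand D = 204 × 50 = 10,200.
Holding cost H = 0.30 × £60.10 = £18.0300 per unit per year.
EOQ = √(2DS / H) = √(2 × 10,200 × 92.8 / 18.03).
= √(1,893,120 / 18.03) = √104,998.3361 ≈ 324.034.

Q* ≈ 324 pallets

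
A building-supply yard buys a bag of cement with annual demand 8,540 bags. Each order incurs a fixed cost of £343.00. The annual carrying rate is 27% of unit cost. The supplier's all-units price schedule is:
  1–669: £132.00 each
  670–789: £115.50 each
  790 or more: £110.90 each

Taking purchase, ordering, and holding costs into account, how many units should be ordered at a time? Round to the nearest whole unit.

Q* ≈ 790 bags

Holding cost per unit per year at price C is H = 0.27·C.
Candidates are each tier's EOQ (if it falls in that tier) and each price-break quantity.
EOQ at £132.00 = 405.4 (feasible in tier 1): TC = 8,540×£132.00 + (8,540/405.4)×343 + (405.4/2)×0.27×£132.00 = £1,141,729.73.
EOQ at £115.50 = 433.4 < 670, so use break Q=670: TC = 8,540×£115.50 + (8,540/670.0)×343 + (670.0/2)×0.27×£115.50 = £1,001,188.95.
EOQ at £110.90 = 442.3 < 790, so use break Q=790: TC = 8,540×£110.90 + (8,540/790.0)×343 + (790.0/2)×0.27×£110.90 = £962,621.36.
Lowest total cost is £962,621.36 at Q = 790.0.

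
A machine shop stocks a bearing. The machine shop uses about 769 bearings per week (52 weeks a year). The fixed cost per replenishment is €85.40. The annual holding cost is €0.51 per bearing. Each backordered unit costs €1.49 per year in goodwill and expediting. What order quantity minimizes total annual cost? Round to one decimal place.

Annual demand D = 769 × 52 = 39,988.
With planned backorders, Q* = √(2DS/H) · √((H+B)/B).
√(2DS/H) = √(2 × 39,988 × 85.4 / 0.51) = 3659.516.
√((H+B)/B) = √((0.51+1.49)/1.49) = 1.1586.
Q* ≈ 4239.802.

Q* ≈ 4,239.8 bearings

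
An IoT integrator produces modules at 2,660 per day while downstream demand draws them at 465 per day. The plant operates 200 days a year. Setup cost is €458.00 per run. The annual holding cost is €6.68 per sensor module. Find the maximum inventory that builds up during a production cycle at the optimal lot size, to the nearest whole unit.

Annual demand D = 465 × 200 = 93,000.
Production build-up factor (1 − d/p) = 1 − 465/2,660 = 0.8252.
Q* = √(2DS / (H(1 − d/p))) = √(2 × 93,000 × 458 / (6.68 × 0.8252)).
= √(85,188,000 / 5.5123) ≈ 3931.195.
Maximum inventory = Q*(1 − d/p) = 3931.195 × 0.8252 ≈ 3243.974.

I_max ≈ 3,244 modules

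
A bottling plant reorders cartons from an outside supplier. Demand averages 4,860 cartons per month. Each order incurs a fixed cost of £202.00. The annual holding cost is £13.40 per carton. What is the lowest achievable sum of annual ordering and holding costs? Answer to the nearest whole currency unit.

Annual demand D = 4,860 × 12 = 58,320.
EOQ = √(2DS/H) = √(2 × 58,320 × 202 / 13.4) ≈ 1326.01.
At Q*, ordering cost (D/Q*)S equals holding cost (Q*/2)H, each = √(DSH/2).
Minimum total = √(2DSH) = √(2 × 58,320 × 202 × 13.4) ≈ 17768.544.

TC* ≈ £17,769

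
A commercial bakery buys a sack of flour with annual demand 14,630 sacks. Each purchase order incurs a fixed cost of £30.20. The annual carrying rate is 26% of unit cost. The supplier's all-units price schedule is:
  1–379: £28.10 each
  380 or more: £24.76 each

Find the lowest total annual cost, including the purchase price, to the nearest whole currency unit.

Holding cost per unit per year at price C is H = 0.26·C.
Evaluate total cost at each tier's feasible EOQ or, if the EOQ is below the tier, at the tier's minimum quantity.
EOQ at £28.10 = 347.8 (feasible in tier 1): TC = 14,630×£28.10 + (14,630/347.8)×30.2 + (347.8/2)×0.26×£28.10 = £413,643.86.
EOQ at £24.76 = 370.5 < 380, so use break Q=380: TC = 14,630×£24.76 + (14,630/380.0)×30.2 + (380.0/2)×0.26×£24.76 = £364,624.64.
Lowest total cost among the candidates is at Q = 380.0.

TC* ≈ £364,625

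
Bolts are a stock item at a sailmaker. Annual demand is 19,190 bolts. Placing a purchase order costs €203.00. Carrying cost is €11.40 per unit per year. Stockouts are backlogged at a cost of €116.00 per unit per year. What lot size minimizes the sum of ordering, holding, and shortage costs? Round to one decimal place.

With planned backorders, Q* = √(2DS/H) · √((H+B)/B).
√(2DS/H) = √(2 × 19,190 × 203 / 11.4) = 826.700.
√((H+B)/B) = √((11.4+116)/116) = 1.0480.
Q* ≈ 866.371.

Q* ≈ 866.4 bolts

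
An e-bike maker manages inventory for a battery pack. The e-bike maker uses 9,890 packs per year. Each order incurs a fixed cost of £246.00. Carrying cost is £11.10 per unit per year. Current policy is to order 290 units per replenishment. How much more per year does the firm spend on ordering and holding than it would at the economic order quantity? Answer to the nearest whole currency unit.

EOQ = √(2DS/H) = √(2 × 9,890 × 246 / 11.1) ≈ 662.09.
Cost at Q* = (D/Q*)S + (Q*/2)H = √(2DSH) ≈ £7,349.24.
Cost at Q = 290: (9,890/290)×246 + (290/2)×11.1 = £8,389.45 + £1,609.50 = £9,998.95.
Excess = £9,998.95 − £7,349.24 = £2,649.71.

Extra cost ≈ £2,650 per year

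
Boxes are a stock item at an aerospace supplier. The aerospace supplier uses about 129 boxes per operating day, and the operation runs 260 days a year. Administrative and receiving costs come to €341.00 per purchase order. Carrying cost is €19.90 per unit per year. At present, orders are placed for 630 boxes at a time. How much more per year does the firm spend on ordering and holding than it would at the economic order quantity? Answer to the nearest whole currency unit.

Extra cost ≈ €3,087 per year

Annual demand D = 129 × 260 = 33,540.
EOQ = √(2DS/H) = √(2 × 33,540 × 341 / 19.9) ≈ 1072.13.
Cost at Q* = (D/Q*)S + (Q*/2)H = √(2DSH) ≈ €21,335.37.
Cost at Q = 630: (33,540/630)×341 + (630/2)×19.9 = €18,154.19 + €6,268.50 = €24,422.69.
Excess = €24,422.69 − €21,335.37 = €3,087.32.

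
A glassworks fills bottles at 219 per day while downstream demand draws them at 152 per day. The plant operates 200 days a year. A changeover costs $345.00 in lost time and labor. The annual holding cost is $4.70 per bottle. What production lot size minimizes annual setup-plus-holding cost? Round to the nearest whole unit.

Annual demand D = 152 × 200 = 30,400.
Production build-up factor (1 − d/p) = 1 − 152/219 = 0.3059.
Q* = √(2DS / (H(1 − d/p))) = √(2 × 30,400 × 345 / (4.7 × 0.3059)).
= √(20,976,000 / 1.4379) ≈ 3819.417.

Q* ≈ 3,819 bottles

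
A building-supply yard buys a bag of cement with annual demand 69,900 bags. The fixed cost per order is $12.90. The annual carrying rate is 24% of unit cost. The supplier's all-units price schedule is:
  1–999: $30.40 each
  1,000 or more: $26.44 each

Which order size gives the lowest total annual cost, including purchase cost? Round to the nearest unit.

Q* ≈ 1,000 bags

Holding cost per unit per year at price C is H = 0.24·C.
Evaluate total cost at each tier's feasible EOQ or, if the EOQ is below the tier, at the tier's minimum quantity.
EOQ at $30.40 = 497.2 (feasible in tier 1): TC = 69,900×$30.40 + (69,900/497.2)×12.9 + (497.2/2)×0.24×$30.40 = $2,128,587.36.
EOQ at $26.44 = 533.1 < 1000, so use break Q=1000: TC = 69,900×$26.44 + (69,900/1000.0)×12.9 + (1000.0/2)×0.24×$26.44 = $1,852,230.51.
Lowest total cost is $1,852,230.51 at Q = 1000.0.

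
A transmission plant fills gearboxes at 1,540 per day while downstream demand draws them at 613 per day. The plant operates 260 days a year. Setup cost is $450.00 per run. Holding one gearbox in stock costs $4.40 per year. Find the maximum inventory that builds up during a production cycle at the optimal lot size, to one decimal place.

Annual demand D = 613 × 260 = 159,380.
Production build-up factor (1 − d/p) = 1 − 613/1,540 = 0.6019.
Q* = √(2DS / (H(1 − d/p))) = √(2 × 159,380 × 450 / (4.4 × 0.6019)).
= √(143,442,000 / 2.6486) ≈ 7359.229.
Maximum inventory = Q*(1 − d/p) = 7359.229 × 0.6019 ≈ 4429.874.

I_max ≈ 4,429.9 gearboxes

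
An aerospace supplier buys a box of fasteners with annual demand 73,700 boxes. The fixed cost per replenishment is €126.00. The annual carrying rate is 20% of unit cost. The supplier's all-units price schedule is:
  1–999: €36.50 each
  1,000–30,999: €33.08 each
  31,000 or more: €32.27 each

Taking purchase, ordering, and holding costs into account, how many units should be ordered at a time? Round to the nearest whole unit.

Holding cost per unit per year at price C is H = 0.20·C.
Evaluate total cost at each tier's feasible EOQ or, if the EOQ is below the tier, at the tier's minimum quantity.
Tier 1 (€36.50): EOQ = 1595.0 exceeds tier's upper bound 999, so this tier is dominated.
EOQ at €33.08 = 1675.5 (feasible in tier 2): TC = 73,700×€33.08 + (73,700/1675.5)×126 + (1675.5/2)×0.20×€33.08 = €2,449,080.90.
EOQ at €32.27 = 1696.4 < 31000, so use break Q=31000: TC = 73,700×€32.27 + (73,700/31000.0)×126 + (31000.0/2)×0.20×€32.27 = €2,478,635.55.
Lowest total cost is €2,449,080.90 at Q = 1675.5.

Q* ≈ 1,675 boxes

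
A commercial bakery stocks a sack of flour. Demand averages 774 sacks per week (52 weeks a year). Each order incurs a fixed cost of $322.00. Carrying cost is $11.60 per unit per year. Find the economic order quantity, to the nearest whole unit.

Q* ≈ 1,495 sacks

Annual demand D = 774 × 52 = 40,248.
EOQ = √(2DS / H) = √(2 × 40,248 × 322 / 11.6).
= √(25,919,712 / 11.6) = √2,234,457.931 ≈ 1494.810.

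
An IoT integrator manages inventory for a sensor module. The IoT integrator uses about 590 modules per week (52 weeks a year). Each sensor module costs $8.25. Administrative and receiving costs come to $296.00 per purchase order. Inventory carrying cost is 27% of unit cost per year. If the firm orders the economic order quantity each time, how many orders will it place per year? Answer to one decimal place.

N ≈ 10.7 orders per year

Annual demand D = 590 × 52 = 30,680.
Holding cost H = 0.27 × $8.25 = $2.2275 per unit per year.
The optimal lot size = √(2DS/H) = √(2 × 30,680 × 296 / 2.2275) ≈ 2855.48.
Orders per year = D / Q* = 30,680 / 2855.48 ≈ 10.744.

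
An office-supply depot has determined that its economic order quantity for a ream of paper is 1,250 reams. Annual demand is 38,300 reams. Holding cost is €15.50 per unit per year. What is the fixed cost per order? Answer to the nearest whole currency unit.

S ≈ €316

The basic EOQ model gives Q* = √(2DS/H); rearrange for the unknown.
From Q* = √(2DS/H): S = Q*²H / (2D) = 1,250² × 15.5 / (2 × 38,300) = 316.1717.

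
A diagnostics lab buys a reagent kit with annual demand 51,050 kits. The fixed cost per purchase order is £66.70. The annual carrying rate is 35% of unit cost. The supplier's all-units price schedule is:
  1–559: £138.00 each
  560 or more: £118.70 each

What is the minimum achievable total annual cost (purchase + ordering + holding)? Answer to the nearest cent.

TC* ≈ £6,077,348.02

Holding cost per unit per year at price C is H = 0.35·C.
For each price level, check whether its EOQ is feasible; otherwise the best quantity at that price is the breakpoint.
EOQ at £138.00 = 375.5 (feasible in tier 1): TC = 51,050×£138.00 + (51,050/375.5)×66.7 + (375.5/2)×0.35×£138.00 = £7,063,036.33.
EOQ at £118.70 = 404.9 < 560, so use break Q=560: TC = 51,050×£118.70 + (51,050/560.0)×66.7 + (560.0/2)×0.35×£118.70 = £6,077,348.02.
Lowest total cost among the candidates is at Q = 560.0.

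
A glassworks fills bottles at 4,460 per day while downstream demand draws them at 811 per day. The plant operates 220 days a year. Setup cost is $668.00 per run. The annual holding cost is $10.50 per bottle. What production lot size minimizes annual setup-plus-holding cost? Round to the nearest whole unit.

Annual demand D = 811 × 220 = 178,420.
Production build-up factor (1 − d/p) = 1 − 811/4,460 = 0.8182.
Q* = √(2DS / (H(1 − d/p))) = √(2 × 178,420 × 668 / (10.5 × 0.8182)).
= √(238,369,120 / 8.5907) ≈ 5267.576.

Q* ≈ 5,268 bottles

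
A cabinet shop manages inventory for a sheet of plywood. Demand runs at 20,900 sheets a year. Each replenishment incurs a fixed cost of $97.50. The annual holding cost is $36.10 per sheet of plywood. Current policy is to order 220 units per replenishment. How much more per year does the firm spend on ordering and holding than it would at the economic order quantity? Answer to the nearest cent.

EOQ = √(2DS/H) = √(2 × 20,900 × 97.5 / 36.1) ≈ 336.00.
Cost at Q* = (D/Q*)S + (Q*/2)H = √(2DSH) ≈ $12,129.53.
Cost at Q = 220: (20,900/220)×97.5 + (220/2)×36.1 = $9,262.50 + $3,971.00 = $13,233.50.
Excess = $13,233.50 − $12,129.53 = $1,103.97.

Extra cost ≈ $1,103.97 per year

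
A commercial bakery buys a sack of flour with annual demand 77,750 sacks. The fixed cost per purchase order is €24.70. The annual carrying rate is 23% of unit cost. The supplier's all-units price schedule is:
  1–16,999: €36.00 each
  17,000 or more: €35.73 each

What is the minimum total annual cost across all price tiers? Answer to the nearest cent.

Holding cost per unit per year at price C is H = 0.23·C.
Candidates are each tier's EOQ (if it falls in that tier) and each price-break quantity.
EOQ at €36.00 = 681.1 (feasible in tier 1): TC = 77,750×€36.00 + (77,750/681.1)×24.7 + (681.1/2)×0.23×€36.00 = €2,804,639.35.
EOQ at €35.73 = 683.6 < 17000, so use break Q=17000: TC = 77,750×€35.73 + (77,750/17000.0)×24.7 + (17000.0/2)×0.23×€35.73 = €2,847,972.62.
Lowest total cost among the candidates is at Q = 681.1.

TC* ≈ €2,804,639.35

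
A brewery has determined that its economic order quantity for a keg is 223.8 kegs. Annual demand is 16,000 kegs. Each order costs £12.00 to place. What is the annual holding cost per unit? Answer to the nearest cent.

H ≈ £7.67

Invert the EOQ relation Q*² = 2DS/H.
From Q* = √(2DS/H): H = 2DS / Q*² = 2 × 16,000 × 12 / 223.8² = 7.6667.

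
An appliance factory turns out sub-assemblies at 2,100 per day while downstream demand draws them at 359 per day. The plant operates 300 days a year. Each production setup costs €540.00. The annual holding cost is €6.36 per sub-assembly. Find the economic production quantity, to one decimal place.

Q* ≈ 4,696.8 sub-assemblies

Annual demand D = 359 × 300 = 107,700.
Production build-up factor (1 − d/p) = 1 − 359/2,100 = 0.8290.
Q* = √(2DS / (H(1 − d/p))) = √(2 × 107,700 × 540 / (6.36 × 0.8290)).
= √(116,316,000 / 5.2727) ≈ 4696.793.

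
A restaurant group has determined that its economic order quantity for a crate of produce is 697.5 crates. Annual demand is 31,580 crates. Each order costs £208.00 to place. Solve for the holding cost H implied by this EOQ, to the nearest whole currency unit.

H ≈ £27

The basic EOQ model gives Q* = √(2DS/H); rearrange for the unknown.
From Q* = √(2DS/H): H = 2DS / Q*² = 2 × 31,580 × 208 / 697.5² = 27.0033.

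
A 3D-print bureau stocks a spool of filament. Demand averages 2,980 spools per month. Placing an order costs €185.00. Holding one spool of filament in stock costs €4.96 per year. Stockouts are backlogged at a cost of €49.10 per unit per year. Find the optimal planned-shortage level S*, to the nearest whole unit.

Annual demand D = 2,980 × 12 = 35,760.
With planned backorders, Q* = √(2DS/H) · √((H+B)/B).
√(2DS/H) = √(2 × 35,760 × 185 / 4.96) = 1633.273.
√((H+B)/B) = √((4.96+49.1)/49.1) = 1.0493.
Q* ≈ 1713.784.
S* = Q* · H/(H+B) = 1713.784 × 4.96/54.06 ≈ 157.240.

S* ≈ 157 spools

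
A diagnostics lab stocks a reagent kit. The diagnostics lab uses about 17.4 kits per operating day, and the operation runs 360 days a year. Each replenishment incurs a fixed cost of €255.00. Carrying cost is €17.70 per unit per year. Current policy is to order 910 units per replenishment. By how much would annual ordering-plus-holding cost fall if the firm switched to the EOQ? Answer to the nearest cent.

Annual demand D = 17.4 × 360 = 6,264.
EOQ = √(2DS/H) = √(2 × 6,264 × 255 / 17.7) ≈ 424.84.
Cost at Q* = (D/Q*)S + (Q*/2)H = √(2DSH) ≈ €7,519.65.
Cost at Q = 910: (6,264/910)×255 + (910/2)×17.7 = €1,755.30 + €8,053.50 = €9,808.80.
Excess = €9,808.80 − €7,519.65 = €2,289.15.

Extra cost ≈ €2,289.15 per year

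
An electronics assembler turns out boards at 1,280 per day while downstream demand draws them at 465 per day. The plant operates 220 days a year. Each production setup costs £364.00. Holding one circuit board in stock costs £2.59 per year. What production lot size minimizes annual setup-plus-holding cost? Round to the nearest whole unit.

Annual demand D = 465 × 220 = 102,300.
Production build-up factor (1 − d/p) = 1 − 465/1,280 = 0.6367.
Q* = √(2DS / (H(1 − d/p))) = √(2 × 102,300 × 364 / (2.59 × 0.6367)).
= √(74,474,400 / 1.6491) ≈ 6720.163.

Q* ≈ 6,720 boards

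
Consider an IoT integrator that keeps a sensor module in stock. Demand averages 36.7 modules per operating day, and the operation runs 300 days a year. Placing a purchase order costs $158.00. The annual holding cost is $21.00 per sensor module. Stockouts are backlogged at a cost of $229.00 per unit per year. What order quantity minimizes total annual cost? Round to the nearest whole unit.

Annual demand D = 36.7 × 300 = 11,010.
With planned backorders, Q* = √(2DS/H) · √((H+B)/B).
√(2DS/H) = √(2 × 11,010 × 158 / 21) = 407.031.
√((H+B)/B) = √((21+229)/229) = 1.0448.
Q* ≈ 425.285.

Q* ≈ 425 modules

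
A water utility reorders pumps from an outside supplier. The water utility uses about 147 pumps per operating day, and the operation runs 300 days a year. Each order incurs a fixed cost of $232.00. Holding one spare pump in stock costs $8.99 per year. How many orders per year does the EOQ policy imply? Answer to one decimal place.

Annual demand D = 147 × 300 = 44,100.
Q* = √(2DS/H) = √(2 × 44,100 × 232 / 8.99) ≈ 1508.68.
Orders per year = D / Q* = 44,100 / 1508.68 ≈ 29.231.

N ≈ 29.2 orders per year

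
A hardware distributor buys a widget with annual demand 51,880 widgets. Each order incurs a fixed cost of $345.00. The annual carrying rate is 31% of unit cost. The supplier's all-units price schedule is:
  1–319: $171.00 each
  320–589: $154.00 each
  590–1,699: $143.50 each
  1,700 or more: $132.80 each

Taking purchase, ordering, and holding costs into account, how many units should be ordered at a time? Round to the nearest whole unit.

Holding cost per unit per year at price C is H = 0.31·C.
Evaluate total cost at each tier's feasible EOQ or, if the EOQ is below the tier, at the tier's minimum quantity.
Tier 1 ($171.00): EOQ = 821.8 exceeds tier's upper bound 319, so this tier is dominated.
Tier 2 ($154.00): EOQ = 865.9 exceeds tier's upper bound 589, so this tier is dominated.
EOQ at $143.50 = 897.1 (feasible in tier 3): TC = 51,880×$143.50 + (51,880/897.1)×345 + (897.1/2)×0.31×$143.50 = $7,484,685.37.
EOQ at $132.80 = 932.5 < 1700, so use break Q=1700: TC = 51,880×$132.80 + (51,880/1700.0)×345 + (1700.0/2)×0.31×$132.80 = $6,935,185.39.
Lowest total cost is $6,935,185.39 at Q = 1700.0.

Q* ≈ 1,700 widgets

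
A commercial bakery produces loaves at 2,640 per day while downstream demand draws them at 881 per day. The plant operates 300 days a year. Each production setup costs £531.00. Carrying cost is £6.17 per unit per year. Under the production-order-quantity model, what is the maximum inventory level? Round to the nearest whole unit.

Annual demand D = 881 × 300 = 264,300.
Production build-up factor (1 − d/p) = 1 − 881/2,640 = 0.6663.
Q* = √(2DS / (H(1 − d/p))) = √(2 × 264,300 × 531 / (6.17 × 0.6663)).
= √(280,686,600 / 4.111) ≈ 8262.991.
Maximum inventory = Q*(1 − d/p) = 8262.991 × 0.6663 ≈ 5505.531.

I_max ≈ 5,506 loaves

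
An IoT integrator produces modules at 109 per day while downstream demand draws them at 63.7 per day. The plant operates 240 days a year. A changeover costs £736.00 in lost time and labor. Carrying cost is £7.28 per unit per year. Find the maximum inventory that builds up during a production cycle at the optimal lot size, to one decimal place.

Annual demand D = 63.7 × 240 = 15,288.
Production build-up factor (1 − d/p) = 1 − 63.7/109 = 0.4156.
Q* = √(2DS / (H(1 − d/p))) = √(2 × 15,288 × 736 / (7.28 × 0.4156)).
= √(22,503,936 / 3.0255) ≈ 2727.267.
Maximum inventory = Q*(1 − d/p) = 2727.267 × 0.4156 ≈ 1133.442.

I_max ≈ 1,133.4 modules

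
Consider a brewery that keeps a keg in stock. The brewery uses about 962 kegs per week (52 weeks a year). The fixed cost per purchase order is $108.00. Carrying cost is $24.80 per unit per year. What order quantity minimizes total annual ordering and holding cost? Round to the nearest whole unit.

Q* ≈ 660 kegs

Annual demand D = 962 × 52 = 50,024.
EOQ = √(2DS / H) = √(2 × 50,024 × 108 / 24.8).
= √(10,805,184 / 24.8) = √435,692.9032 ≈ 660.070.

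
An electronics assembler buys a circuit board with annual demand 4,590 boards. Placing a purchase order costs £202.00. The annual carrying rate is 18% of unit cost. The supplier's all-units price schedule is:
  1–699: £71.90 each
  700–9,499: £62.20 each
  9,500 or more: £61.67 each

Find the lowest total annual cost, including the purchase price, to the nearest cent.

TC* ≈ £290,741.14

Holding cost per unit per year at price C is H = 0.18·C.
Evaluate total cost at each tier's feasible EOQ or, if the EOQ is below the tier, at the tier's minimum quantity.
EOQ at £71.90 = 378.5 (feasible in tier 1): TC = 4,590×£71.90 + (4,590/378.5)×202 + (378.5/2)×0.18×£71.90 = £334,919.89.
EOQ at £62.20 = 407.0 < 700, so use break Q=700: TC = 4,590×£62.20 + (4,590/700.0)×202 + (700.0/2)×0.18×£62.20 = £290,741.14.
EOQ at £61.67 = 408.7 < 9500, so use break Q=9500: TC = 4,590×£61.67 + (4,590/9500.0)×202 + (9500.0/2)×0.18×£61.67 = £335,890.75.
Lowest total cost among the candidates is at Q = 700.0.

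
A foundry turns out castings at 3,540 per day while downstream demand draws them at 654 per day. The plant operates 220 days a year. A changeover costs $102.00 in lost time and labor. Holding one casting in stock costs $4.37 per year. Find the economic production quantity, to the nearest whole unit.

Q* ≈ 2,870 castings

Annual demand D = 654 × 220 = 143,880.
Production build-up factor (1 − d/p) = 1 − 654/3,540 = 0.8153.
Q* = √(2DS / (H(1 − d/p))) = √(2 × 143,880 × 102 / (4.37 × 0.8153)).
= √(29,351,520 / 3.5627) ≈ 2870.305.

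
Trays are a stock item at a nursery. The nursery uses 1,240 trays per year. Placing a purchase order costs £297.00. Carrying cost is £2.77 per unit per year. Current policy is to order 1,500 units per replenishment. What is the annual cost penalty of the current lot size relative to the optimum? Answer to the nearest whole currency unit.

Extra cost ≈ £895 per year

EOQ = √(2DS/H) = √(2 × 1,240 × 297 / 2.77) ≈ 515.66.
Cost at Q* = (D/Q*)S + (Q*/2)H = √(2DSH) ≈ £1,428.38.
Cost at Q = 1,500: (1,240/1,500)×297 + (1,500/2)×2.77 = £245.52 + £2,077.50 = £2,323.02.
Excess = £2,323.02 − £1,428.38 = £894.64.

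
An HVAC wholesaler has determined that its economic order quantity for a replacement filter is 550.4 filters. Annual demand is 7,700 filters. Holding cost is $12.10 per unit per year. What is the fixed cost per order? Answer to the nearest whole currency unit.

S ≈ $238

Squaring Q* = √(2DS/H) gives Q*² = 2DS/H.
From Q* = √(2DS/H): S = Q*²H / (2D) = 550.4² × 12.1 / (2 × 7,700) = 238.0244.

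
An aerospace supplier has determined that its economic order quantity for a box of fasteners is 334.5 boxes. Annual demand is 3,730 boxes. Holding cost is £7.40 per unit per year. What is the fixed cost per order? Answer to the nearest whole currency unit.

Squaring Q* = √(2DS/H) gives Q*² = 2DS/H.
From Q* = √(2DS/H): S = Q*²H / (2D) = 334.5² × 7.4 / (2 × 3,730) = 110.9903.

S ≈ £111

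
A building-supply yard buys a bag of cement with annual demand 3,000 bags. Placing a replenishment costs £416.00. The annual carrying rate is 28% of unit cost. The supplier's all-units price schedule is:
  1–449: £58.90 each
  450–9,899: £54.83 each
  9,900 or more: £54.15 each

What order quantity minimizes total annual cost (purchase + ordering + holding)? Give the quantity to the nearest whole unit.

Holding cost per unit per year at price C is H = 0.28·C.
For each price level, check whether its EOQ is feasible; otherwise the best quantity at that price is the breakpoint.
EOQ at £58.90 = 389.0 (feasible in tier 1): TC = 3,000×£58.90 + (3,000/389.0)×416 + (389.0/2)×0.28×£58.90 = £183,115.92.
EOQ at £54.83 = 403.2 < 450, so use break Q=450: TC = 3,000×£54.83 + (3,000/450.0)×416 + (450.0/2)×0.28×£54.83 = £170,717.62.
EOQ at £54.15 = 405.7 < 9900, so use break Q=9900: TC = 3,000×£54.15 + (3,000/9900.0)×416 + (9900.0/2)×0.28×£54.15 = £237,627.96.
Lowest total cost is £170,717.62 at Q = 450.0.

Q* ≈ 450 bags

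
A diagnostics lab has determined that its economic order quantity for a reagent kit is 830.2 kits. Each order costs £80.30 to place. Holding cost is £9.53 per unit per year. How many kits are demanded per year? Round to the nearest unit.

Squaring Q* = √(2DS/H) gives Q*² = 2DS/H.
From Q* = √(2DS/H): D = Q*²H / (2S) = 830.2² × 9.53 / (2 × 80.3) = 40899.012.

D ≈ 40,899 kits per year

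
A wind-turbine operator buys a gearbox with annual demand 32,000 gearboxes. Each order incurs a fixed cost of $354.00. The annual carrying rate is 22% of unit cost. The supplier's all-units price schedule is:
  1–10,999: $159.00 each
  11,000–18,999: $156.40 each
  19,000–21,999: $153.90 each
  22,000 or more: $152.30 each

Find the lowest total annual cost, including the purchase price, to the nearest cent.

TC* ≈ $5,116,151.50

Holding cost per unit per year at price C is H = 0.22·C.
For each price level, check whether its EOQ is feasible; otherwise the best quantity at that price is the breakpoint.
EOQ at $159.00 = 804.8 (feasible in tier 1): TC = 32,000×$159.00 + (32,000/804.8)×354 + (804.8/2)×0.22×$159.00 = $5,116,151.50.
EOQ at $156.40 = 811.5 < 11000, so use break Q=11000: TC = 32,000×$156.40 + (32,000/11000.0)×354 + (11000.0/2)×0.22×$156.40 = $5,195,073.82.
EOQ at $153.90 = 818.0 < 19000, so use break Q=19000: TC = 32,000×$153.90 + (32,000/19000.0)×354 + (19000.0/2)×0.22×$153.90 = $5,247,047.21.
EOQ at $152.30 = 822.3 < 22000, so use break Q=22000: TC = 32,000×$152.30 + (32,000/22000.0)×354 + (22000.0/2)×0.22×$152.30 = $5,242,680.91.
Lowest total cost among the candidates is at Q = 804.8.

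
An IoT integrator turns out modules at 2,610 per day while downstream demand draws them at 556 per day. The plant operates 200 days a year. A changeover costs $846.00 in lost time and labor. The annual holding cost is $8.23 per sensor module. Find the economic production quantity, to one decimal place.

Annual demand D = 556 × 200 = 111,200.
Production build-up factor (1 − d/p) = 1 − 556/2,610 = 0.7870.
Q* = √(2DS / (H(1 − d/p))) = √(2 × 111,200 × 846 / (8.23 × 0.7870)).
= √(188,150,400 / 6.4768) ≈ 5389.800.

Q* ≈ 5,389.8 modules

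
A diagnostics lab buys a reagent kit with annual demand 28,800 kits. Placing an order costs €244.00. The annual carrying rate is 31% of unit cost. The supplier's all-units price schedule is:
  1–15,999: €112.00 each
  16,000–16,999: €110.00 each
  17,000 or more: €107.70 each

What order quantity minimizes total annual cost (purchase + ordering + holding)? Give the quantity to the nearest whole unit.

Holding cost per unit per year at price C is H = 0.31·C.
For each price level, check whether its EOQ is feasible; otherwise the best quantity at that price is the breakpoint.
EOQ at €112.00 = 636.2 (feasible in tier 1): TC = 28,800×€112.00 + (28,800/636.2)×244 + (636.2/2)×0.31×€112.00 = €3,247,690.02.
EOQ at €110.00 = 642.0 < 16000, so use break Q=16000: TC = 28,800×€110.00 + (28,800/16000.0)×244 + (16000.0/2)×0.31×€110.00 = €3,441,239.20.
EOQ at €107.70 = 648.8 < 17000, so use break Q=17000: TC = 28,800×€107.70 + (28,800/17000.0)×244 + (17000.0/2)×0.31×€107.70 = €3,385,962.86.
Lowest total cost is €3,247,690.02 at Q = 636.2.

Q* ≈ 636 kits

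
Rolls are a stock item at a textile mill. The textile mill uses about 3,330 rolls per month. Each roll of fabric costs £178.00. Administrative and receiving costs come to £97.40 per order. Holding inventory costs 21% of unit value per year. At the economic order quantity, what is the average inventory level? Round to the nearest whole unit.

Annual demand D = 3,330 × 12 = 39,960.
Holding cost H = 0.21 × £178.00 = £37.3800 per unit per year.
Q* = √(2DS/H) = √(2 × 39,960 × 97.4 / 37.38) ≈ 456.34.
Average inventory = Q*/2 ≈ 456.34 / 2 = 228.169.

Average inventory ≈ 228 rolls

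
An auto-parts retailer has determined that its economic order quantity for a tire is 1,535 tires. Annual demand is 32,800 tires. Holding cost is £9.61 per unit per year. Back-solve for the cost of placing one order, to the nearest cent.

S ≈ £345.17

Squaring Q* = √(2DS/H) gives Q*² = 2DS/H.
From Q* = √(2DS/H): S = Q*²H / (2D) = 1,535² × 9.61 / (2 × 32,800) = 345.1726.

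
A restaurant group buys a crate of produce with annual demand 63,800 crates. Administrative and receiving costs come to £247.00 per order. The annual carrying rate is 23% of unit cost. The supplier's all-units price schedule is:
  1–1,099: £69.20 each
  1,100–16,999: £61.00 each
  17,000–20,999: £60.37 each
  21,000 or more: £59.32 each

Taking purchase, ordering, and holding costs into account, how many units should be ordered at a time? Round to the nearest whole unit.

Q* ≈ 1,499 crates

Holding cost per unit per year at price C is H = 0.23·C.
Evaluate total cost at each tier's feasible EOQ or, if the EOQ is below the tier, at the tier's minimum quantity.
Tier 1 (£69.20): EOQ = 1407.2 exceeds tier's upper bound 1099, so this tier is dominated.
EOQ at £61.00 = 1498.8 (feasible in tier 2): TC = 63,800×£61.00 + (63,800/1498.8)×247 + (1498.8/2)×0.23×£61.00 = £3,912,828.23.
EOQ at £60.37 = 1506.6 < 17000, so use break Q=17000: TC = 63,800×£60.37 + (63,800/17000.0)×247 + (17000.0/2)×0.23×£60.37 = £3,970,556.33.
EOQ at £59.32 = 1519.9 < 21000, so use break Q=21000: TC = 63,800×£59.32 + (63,800/21000.0)×247 + (21000.0/2)×0.23×£59.32 = £3,928,624.21.
Lowest total cost is £3,912,828.23 at Q = 1498.8.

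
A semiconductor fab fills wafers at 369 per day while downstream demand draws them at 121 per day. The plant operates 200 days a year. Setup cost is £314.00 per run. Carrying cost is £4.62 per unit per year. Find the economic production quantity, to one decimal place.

Q* ≈ 2,212.4 wafers

Annual demand D = 121 × 200 = 24,200.
Production build-up factor (1 − d/p) = 1 − 121/369 = 0.6721.
Q* = √(2DS / (H(1 − d/p))) = √(2 × 24,200 × 314 / (4.62 × 0.6721)).
= √(15,197,600 / 3.105) ≈ 2212.350.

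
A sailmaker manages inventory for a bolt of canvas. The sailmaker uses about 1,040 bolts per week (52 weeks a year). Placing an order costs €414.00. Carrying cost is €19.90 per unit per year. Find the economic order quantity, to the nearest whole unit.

Annual demand D = 1,040 × 52 = 54,080.
EOQ = √(2DS / H) = √(2 × 54,080 × 414 / 19.9).
= √(44,778,240 / 19.9) = √2,250,162.8141 ≈ 1500.054.

Q* ≈ 1,500 bolts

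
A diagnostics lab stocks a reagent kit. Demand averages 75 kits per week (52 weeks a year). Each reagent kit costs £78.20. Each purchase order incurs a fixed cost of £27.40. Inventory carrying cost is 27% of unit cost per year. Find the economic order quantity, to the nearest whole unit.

Q* ≈ 101 kits

Annual demand D = 75 × 52 = 3,900.
Holding cost H = 0.27 × £78.20 = £21.1140 per unit per year.
EOQ = √(2DS / H) = √(2 × 3,900 × 27.4 / 21.114).
= √(213,720 / 21.114) = √10,122.1938 ≈ 100.609.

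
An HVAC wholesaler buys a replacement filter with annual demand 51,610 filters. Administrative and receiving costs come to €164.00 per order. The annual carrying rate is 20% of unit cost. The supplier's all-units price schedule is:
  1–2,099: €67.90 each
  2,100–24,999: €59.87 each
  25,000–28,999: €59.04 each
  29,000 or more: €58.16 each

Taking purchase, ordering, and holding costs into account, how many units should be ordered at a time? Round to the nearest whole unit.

Q* ≈ 2,100 filters

Holding cost per unit per year at price C is H = 0.20·C.
Candidates are each tier's EOQ (if it falls in that tier) and each price-break quantity.
EOQ at €67.90 = 1116.5 (feasible in tier 1): TC = 51,610×€67.90 + (51,610/1116.5)×164 + (1116.5/2)×0.20×€67.90 = €3,519,480.90.
EOQ at €59.87 = 1189.0 < 2100, so use break Q=2100: TC = 51,610×€59.87 + (51,610/2100.0)×164 + (2100.0/2)×0.20×€59.87 = €3,106,493.90.
EOQ at €59.04 = 1197.3 < 25000, so use break Q=25000: TC = 51,610×€59.04 + (51,610/25000.0)×164 + (25000.0/2)×0.20×€59.04 = €3,194,992.96.
EOQ at €58.16 = 1206.4 < 29000, so use break Q=29000: TC = 51,610×€58.16 + (51,610/29000.0)×164 + (29000.0/2)×0.20×€58.16 = €3,170,593.46.
Lowest total cost is €3,106,493.90 at Q = 2100.0.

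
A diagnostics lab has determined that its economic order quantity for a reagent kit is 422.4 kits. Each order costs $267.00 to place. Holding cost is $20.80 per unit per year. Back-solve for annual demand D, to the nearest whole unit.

The basic EOQ model gives Q* = √(2DS/H); rearrange for the unknown.
From Q* = √(2DS/H): D = Q*²H / (2S) = 422.4² × 20.8 / (2 × 267) = 6949.761.

D ≈ 6,950 kits per year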